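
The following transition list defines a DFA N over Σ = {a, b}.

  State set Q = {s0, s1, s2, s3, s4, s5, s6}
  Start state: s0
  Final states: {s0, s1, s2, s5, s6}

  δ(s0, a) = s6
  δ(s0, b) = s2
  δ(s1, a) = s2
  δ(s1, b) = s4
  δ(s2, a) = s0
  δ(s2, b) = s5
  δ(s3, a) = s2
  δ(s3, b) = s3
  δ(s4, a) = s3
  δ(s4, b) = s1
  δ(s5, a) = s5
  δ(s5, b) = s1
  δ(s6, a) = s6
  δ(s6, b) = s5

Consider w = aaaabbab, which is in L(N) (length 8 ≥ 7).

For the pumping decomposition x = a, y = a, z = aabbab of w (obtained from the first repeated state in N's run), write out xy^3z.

aaaaaabbab

xy^3z = a·a·a·a·aabbab = aaaaaabbab.
Reading y = a takes N from s6 back to s6, so after x·y·y·y the machine is still in s6, and z then leads to the accepting state s5. Hence aaaaaabbab ∈ L(N).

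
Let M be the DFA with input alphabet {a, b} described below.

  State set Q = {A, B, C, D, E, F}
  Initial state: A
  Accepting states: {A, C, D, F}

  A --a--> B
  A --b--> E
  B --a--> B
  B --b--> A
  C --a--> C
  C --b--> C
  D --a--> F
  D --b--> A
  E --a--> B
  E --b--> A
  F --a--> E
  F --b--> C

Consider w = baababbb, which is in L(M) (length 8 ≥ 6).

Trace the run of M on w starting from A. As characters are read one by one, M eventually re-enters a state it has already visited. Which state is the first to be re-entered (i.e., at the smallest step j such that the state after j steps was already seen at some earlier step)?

B

State sequence: A -b-> E -a-> B -a-> B -b-> A -a-> B -b-> A -b-> E -b-> A
First repeat at step 3: B was already visited.

The earliest repeat is at step j = 3: M is in B, which it already visited at step i = 2.
Since M has 6 states, any run of length ≥ 6 visits 6+1 states, so by pigeonhole some state repeats within the first 6 steps — that repeat gives the pumpable loop.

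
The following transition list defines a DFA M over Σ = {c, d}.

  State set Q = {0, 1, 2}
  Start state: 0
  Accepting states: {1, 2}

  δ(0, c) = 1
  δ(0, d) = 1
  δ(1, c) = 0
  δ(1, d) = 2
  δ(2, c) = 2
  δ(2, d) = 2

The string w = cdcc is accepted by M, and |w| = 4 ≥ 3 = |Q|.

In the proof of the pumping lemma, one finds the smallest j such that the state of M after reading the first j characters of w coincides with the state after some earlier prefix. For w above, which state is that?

2

Run of M on w = c d c c:
  step 0: 0  (start)
  step 1: 1  (read c: 0→1)
  step 2: 2  (read d: 1→2)
  step 3: 2  (read c: 2→2)   ← first repeat (2 seen earlier)
  step 4: 2  (read c: 2→2)

The earliest repeat is at step j = 3: M is in 2, which it already visited at step i = 2.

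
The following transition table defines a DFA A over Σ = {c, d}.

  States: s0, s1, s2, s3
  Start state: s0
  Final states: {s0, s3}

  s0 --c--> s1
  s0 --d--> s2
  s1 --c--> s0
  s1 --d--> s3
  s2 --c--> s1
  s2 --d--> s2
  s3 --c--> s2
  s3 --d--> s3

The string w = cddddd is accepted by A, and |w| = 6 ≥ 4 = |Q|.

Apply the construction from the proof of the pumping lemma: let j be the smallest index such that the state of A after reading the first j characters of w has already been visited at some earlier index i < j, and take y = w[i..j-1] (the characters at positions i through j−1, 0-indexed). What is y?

State sequence: s0 -c-> s1 -d-> s3 -d-> s3 -d-> s3 -d-> s3 -d-> s3
First repeat at step 3: s3 was already visited.

So i = 2, j = 3, giving x = w[0:2] = cd, y = w[2:3] = d, z = w[3:6] = ddd.
Check: |xy| = 3 ≤ 4 and |y| = 1 ≥ 1. Reading y takes A from s3 back to s3, so every xyⁱz is accepted.
Pumping length from the standard proof: p = 4 (the number of states). The repeated state found above gives |xy| = j ≤ 4 and |y| = j − i ≥ 1.

d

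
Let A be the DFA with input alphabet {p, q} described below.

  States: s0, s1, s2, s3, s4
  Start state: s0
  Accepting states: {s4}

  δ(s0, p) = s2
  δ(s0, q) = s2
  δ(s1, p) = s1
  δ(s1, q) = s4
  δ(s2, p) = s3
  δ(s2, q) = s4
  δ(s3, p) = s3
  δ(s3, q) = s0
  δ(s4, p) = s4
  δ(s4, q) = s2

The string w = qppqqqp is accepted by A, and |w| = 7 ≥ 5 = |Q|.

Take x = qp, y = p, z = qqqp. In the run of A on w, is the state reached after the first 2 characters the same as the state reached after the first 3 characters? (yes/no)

yes

Run of A on the first 3 characters of w = q p p:
  step 0: s0  (start)
  step 1: s2  (read q: s0→s2)
  step 2: s3  (read p: s2→s3)
  step 3: s3  (read p: s3→s3)

After x (step 2): s3. After xy (step 3): s3.
They match, so y = p drives A around a cycle from s3 back to itself; pumping y any number of times keeps A in s3 before reading z, and xyⁱz ∈ L(A) for every i ≥ 0.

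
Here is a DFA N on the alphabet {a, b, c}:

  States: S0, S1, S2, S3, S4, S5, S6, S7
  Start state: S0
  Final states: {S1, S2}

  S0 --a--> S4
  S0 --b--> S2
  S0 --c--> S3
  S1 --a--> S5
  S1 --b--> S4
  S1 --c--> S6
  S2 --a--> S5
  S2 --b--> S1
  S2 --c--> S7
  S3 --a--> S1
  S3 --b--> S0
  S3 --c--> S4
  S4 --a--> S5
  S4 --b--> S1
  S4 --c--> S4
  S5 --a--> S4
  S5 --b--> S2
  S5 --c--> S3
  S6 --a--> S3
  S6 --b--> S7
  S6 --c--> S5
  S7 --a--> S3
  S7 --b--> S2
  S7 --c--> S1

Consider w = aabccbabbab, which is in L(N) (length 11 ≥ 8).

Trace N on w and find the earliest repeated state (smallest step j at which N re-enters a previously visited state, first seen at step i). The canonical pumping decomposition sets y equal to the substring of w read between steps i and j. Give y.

State sequence: S0 -a-> S4 -a-> S5 -b-> S2 -c-> S7 -c-> S1 -b-> S4 -a-> S5 -b-> S2 -b-> S1 -a-> S5 -b-> S2
First repeat at step 6: S4 was already visited.

So i = 1, j = 6, giving x = w[0:1] = a, y = w[1:6] = abccb, z = w[6:11] = abbab.
Check: |xy| = 6 ≤ 8 and |y| = 5 ≥ 1. Reading y takes N from S4 back to S4, so every xyⁱz is accepted.
With |Q| = 8, pigeonhole forces a state repeat no later than step 8; the substring read between the first and second visits to that state can be pumped.

abccb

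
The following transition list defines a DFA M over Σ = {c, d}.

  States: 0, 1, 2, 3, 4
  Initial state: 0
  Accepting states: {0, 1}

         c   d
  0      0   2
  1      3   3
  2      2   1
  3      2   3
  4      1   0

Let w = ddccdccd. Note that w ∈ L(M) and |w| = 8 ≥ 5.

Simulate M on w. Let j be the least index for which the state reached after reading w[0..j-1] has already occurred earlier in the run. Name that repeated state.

State sequence: 0 -d-> 2 -d-> 1 -c-> 3 -c-> 2 -d-> 1 -c-> 3 -c-> 2 -d-> 1
First repeat at step 4: 2 was already visited.

The earliest repeat is at step j = 4: M is in 2, which it already visited at step i = 1.
With |Q| = 5, pigeonhole forces a state repeat no later than step 5; the substring read between the first and second visits to that state can be pumped.

2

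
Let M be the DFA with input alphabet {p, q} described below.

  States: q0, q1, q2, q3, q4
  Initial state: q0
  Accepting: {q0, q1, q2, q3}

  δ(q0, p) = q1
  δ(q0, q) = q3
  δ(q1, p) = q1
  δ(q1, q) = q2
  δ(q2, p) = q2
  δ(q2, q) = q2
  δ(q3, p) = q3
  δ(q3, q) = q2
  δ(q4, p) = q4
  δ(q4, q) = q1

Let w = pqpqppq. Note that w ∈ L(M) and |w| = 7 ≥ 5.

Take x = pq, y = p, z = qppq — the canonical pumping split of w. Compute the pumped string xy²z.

pqppqppq

xy^2z = pq·p·p·qppq = pqppqppq.
Reading y = p takes M from q2 back to q2, so after x·y·y the machine is still in q2, and z then leads to the accepting state q2. Hence pqppqppq ∈ L(M).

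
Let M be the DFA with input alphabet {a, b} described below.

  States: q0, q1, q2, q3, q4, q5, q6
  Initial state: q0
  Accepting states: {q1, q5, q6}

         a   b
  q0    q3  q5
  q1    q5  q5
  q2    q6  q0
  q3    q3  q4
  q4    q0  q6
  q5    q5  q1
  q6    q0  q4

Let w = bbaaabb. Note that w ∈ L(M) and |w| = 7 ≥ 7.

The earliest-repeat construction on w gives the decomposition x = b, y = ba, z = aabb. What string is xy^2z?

xy^2z = b·ba·ba·aabb = bbabaaabb.
Reading y = ba takes M from q5 back to q5, so after x·y·y the machine is still in q5, and z then leads to the accepting state q5. Hence bbabaaabb ∈ L(M).

bbabaaabb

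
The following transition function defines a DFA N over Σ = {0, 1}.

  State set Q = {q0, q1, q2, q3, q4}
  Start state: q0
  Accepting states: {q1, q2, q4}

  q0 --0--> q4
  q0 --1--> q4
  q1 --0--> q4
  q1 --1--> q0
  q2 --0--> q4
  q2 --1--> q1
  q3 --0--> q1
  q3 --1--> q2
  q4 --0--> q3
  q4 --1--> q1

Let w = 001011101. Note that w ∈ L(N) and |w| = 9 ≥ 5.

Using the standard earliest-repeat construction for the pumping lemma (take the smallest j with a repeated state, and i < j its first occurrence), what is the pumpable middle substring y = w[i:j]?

Run of N on w = 0 0 1 0 1 1 1 0 1:
  step 0: q0  (start)
  step 1: q4  (read 0: q0→q4)
  step 2: q3  (read 0: q4→q3)
  step 3: q2  (read 1: q3→q2)
  step 4: q4  (read 0: q2→q4)   ← first repeat (q4 seen earlier)
  step 5: q1  (read 1: q4→q1)
  step 6: q0  (read 1: q1→q0)
  step 7: q4  (read 1: q0→q4)
  step 8: q3  (read 0: q4→q3)
  step 9: q2  (read 1: q3→q2)

So i = 1, j = 4, giving x = w[0:1] = 0, y = w[1:4] = 010, z = w[4:9] = 11101.
Check: |xy| = 4 ≤ 5 and |y| = 3 ≥ 1. Reading y takes N from q4 back to q4, so every xyⁱz is accepted.
Since N has 5 states, any run of length ≥ 5 visits 5+1 states, so by pigeonhole some state repeats within the first 5 steps — that repeat gives the pumpable loop.

010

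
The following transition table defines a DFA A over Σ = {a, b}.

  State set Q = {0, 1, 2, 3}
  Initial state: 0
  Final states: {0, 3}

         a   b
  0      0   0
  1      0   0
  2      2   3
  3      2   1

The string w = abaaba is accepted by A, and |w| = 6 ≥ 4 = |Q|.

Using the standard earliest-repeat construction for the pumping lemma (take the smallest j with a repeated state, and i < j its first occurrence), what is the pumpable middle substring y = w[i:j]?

a

Run of A on w = a b a a b a:
  step 0: 0  (start)
  step 1: 0  (read a: 0→0)   ← first repeat (0 seen earlier)
  step 2: 0  (read b: 0→0)
  step 3: 0  (read a: 0→0)
  step 4: 0  (read a: 0→0)
  step 5: 0  (read b: 0→0)
  step 6: 0  (read a: 0→0)

So i = 0, j = 1, giving x = w[0:0] = ε, y = w[0:1] = a, z = w[1:6] = baaba.
Check: |xy| = 1 ≤ 4 and |y| = 1 ≥ 1. Reading y takes A from 0 back to 0, so every xyⁱz is accepted.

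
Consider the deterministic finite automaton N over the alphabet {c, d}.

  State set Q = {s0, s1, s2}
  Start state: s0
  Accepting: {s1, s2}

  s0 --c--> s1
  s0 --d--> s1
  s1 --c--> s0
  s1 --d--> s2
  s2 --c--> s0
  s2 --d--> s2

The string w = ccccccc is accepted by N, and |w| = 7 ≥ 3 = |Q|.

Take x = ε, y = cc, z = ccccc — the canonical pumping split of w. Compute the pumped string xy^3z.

xy^3z = ε·cc·cc·cc·ccccc = ccccccccccc.
Reading y = cc takes N from s0 back to s0, so after x·y·y·y the machine is still in s0, and z then leads to the accepting state s1. Hence ccccccccccc ∈ L(N).

ccccccccccc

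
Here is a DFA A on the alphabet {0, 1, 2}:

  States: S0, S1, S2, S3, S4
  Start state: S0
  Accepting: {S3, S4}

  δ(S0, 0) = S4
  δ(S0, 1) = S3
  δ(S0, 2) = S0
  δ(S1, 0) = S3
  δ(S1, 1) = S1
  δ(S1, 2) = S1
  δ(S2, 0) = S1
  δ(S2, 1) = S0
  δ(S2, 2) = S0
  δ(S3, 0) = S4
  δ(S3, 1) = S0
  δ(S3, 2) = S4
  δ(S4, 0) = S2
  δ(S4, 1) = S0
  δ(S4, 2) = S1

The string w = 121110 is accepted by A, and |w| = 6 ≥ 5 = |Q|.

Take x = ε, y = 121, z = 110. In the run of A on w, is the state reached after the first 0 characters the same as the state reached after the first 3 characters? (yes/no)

Run of A on the first 3 characters of w = 1 2 1:
  step 0: S0  (start)
  step 1: S3  (read 1: S0→S3)
  step 2: S4  (read 2: S3→S4)
  step 3: S0  (read 1: S4→S0)

After x (step 0): S0. After xy (step 3): S0.
They match, so y = 121 drives A around a cycle from S0 back to itself; pumping y any number of times keeps A in S0 before reading z, and xyⁱz ∈ L(A) for every i ≥ 0.

yes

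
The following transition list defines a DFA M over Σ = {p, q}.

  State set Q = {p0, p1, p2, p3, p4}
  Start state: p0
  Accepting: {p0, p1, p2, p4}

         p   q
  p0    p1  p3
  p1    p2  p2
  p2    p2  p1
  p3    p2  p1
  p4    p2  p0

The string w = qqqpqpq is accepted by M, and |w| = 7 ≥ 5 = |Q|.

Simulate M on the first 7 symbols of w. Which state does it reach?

p1

State sequence: p0 -q-> p3 -q-> p1 -q-> p2 -p-> p2 -q-> p1 -p-> p2 -q-> p1

After reading 7 characters, M is in state p1.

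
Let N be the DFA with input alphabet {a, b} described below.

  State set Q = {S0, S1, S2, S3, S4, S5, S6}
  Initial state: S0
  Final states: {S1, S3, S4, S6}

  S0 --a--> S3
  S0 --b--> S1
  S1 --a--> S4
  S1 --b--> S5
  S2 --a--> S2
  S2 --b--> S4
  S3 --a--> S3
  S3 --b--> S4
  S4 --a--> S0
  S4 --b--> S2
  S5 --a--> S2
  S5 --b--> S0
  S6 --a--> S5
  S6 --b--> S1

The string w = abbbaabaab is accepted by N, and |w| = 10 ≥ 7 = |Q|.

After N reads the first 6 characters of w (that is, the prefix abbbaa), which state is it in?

S3

Run of N on the first 6 characters of w = a b b b a a:
  step 0: S0  (start)
  step 1: S3  (read a: S0→S3)
  step 2: S4  (read b: S3→S4)
  step 3: S2  (read b: S4→S2)
  step 4: S4  (read b: S2→S4)
  step 5: S0  (read a: S4→S0)
  step 6: S3  (read a: S0→S3)

After reading 6 characters, N is in state S3.
(This kind of state-tracing is the core of the pumping-lemma construction: with 7 states, pigeonhole forces a repeat within the first 7 steps.)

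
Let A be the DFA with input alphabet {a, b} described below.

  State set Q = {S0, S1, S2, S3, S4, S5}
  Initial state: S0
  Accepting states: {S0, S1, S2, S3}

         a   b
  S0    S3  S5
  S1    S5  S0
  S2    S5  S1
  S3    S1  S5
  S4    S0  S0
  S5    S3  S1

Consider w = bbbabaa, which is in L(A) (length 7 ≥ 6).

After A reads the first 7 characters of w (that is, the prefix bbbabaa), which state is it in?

S1

State sequence: S0 -b-> S5 -b-> S1 -b-> S0 -a-> S3 -b-> S5 -a-> S3 -a-> S1

After reading 7 characters, A is in state S1.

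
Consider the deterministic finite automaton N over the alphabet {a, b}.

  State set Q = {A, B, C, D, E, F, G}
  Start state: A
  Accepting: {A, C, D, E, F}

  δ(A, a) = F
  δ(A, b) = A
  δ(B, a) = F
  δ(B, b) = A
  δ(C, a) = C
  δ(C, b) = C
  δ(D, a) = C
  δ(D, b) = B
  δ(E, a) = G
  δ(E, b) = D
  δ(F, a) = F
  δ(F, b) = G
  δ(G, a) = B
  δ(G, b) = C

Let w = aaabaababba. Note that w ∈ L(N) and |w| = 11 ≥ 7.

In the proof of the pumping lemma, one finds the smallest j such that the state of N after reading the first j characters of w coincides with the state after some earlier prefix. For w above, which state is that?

Run of N on w = a a a b a a b a b b a:
  step 0: A  (start)
  step 1: F  (read a: A→F)
  step 2: F  (read a: F→F)   ← first repeat (F seen earlier)
  step 3: F  (read a: F→F)
  step 4: G  (read b: F→G)
  step 5: B  (read a: G→B)
  step 6: F  (read a: B→F)
  step 7: G  (read b: F→G)
  step 8: B  (read a: G→B)
  step 9: A  (read b: B→A)
  step 10: A  (read b: A→A)
  step 11: F  (read a: A→F)

The earliest repeat is at step j = 2: N is in F, which it already visited at step i = 1.
Since N has 7 states, any run of length ≥ 7 visits 7+1 states, so by pigeonhole some state repeats within the first 7 steps — that repeat gives the pumpable loop.

F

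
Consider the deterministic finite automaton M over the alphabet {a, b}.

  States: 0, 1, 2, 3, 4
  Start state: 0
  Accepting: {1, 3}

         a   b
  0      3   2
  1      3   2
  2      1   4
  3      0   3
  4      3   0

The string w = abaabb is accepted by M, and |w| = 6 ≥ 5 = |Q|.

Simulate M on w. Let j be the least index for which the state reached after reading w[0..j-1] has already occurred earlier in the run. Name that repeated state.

3

State sequence: 0 -a-> 3 -b-> 3 -a-> 0 -a-> 3 -b-> 3 -b-> 3
First repeat at step 2: 3 was already visited.

The earliest repeat is at step j = 2: M is in 3, which it already visited at step i = 1.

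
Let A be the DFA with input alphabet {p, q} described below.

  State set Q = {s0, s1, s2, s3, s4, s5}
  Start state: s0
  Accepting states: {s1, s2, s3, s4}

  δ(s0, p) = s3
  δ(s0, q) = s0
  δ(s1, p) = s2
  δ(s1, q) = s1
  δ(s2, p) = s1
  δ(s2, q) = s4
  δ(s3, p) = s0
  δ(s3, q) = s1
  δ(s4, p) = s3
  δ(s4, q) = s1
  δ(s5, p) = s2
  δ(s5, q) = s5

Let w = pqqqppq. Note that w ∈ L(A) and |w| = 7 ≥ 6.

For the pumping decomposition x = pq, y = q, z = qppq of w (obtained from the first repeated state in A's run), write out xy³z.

pqqqqqppq

xy^3z = pq·q·q·q·qppq = pqqqqqppq.
Reading y = q takes A from s1 back to s1, so after x·y·y·y the machine is still in s1, and z then leads to the accepting state s1. Hence pqqqqqppq ∈ L(A).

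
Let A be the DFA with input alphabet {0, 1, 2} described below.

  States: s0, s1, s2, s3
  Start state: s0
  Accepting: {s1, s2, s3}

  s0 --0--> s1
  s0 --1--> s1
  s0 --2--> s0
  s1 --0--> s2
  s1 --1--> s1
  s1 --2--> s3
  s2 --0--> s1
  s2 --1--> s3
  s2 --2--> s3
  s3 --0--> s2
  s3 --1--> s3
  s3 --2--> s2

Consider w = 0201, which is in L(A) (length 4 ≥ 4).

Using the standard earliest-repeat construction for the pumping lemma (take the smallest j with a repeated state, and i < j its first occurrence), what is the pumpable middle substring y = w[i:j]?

State sequence: s0 -0-> s1 -2-> s3 -0-> s2 -1-> s3
First repeat at step 4: s3 was already visited.

So i = 2, j = 4, giving x = w[0:2] = 02, y = w[2:4] = 01, z = w[4:4] = ε.
Check: |xy| = 4 ≤ 4 and |y| = 2 ≥ 1. Reading y takes A from s3 back to s3, so every xyⁱz is accepted.

01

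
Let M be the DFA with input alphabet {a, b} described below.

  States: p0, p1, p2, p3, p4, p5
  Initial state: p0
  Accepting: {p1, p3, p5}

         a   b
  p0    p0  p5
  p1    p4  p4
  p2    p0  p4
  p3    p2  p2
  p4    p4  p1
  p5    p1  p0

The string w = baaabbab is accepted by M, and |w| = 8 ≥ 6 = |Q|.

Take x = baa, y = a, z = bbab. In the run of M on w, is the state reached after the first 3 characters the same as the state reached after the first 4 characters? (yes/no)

Run of M on the first 4 characters of w = b a a a:
  step 0: p0  (start)
  step 1: p5  (read b: p0→p5)
  step 2: p1  (read a: p5→p1)
  step 3: p4  (read a: p1→p4)
  step 4: p4  (read a: p4→p4)

After x (step 3): p4. After xy (step 4): p4.
They match, so y = a drives M around a cycle from p4 back to itself; pumping y any number of times keeps M in p4 before reading z, and xyⁱz ∈ L(M) for every i ≥ 0.

yes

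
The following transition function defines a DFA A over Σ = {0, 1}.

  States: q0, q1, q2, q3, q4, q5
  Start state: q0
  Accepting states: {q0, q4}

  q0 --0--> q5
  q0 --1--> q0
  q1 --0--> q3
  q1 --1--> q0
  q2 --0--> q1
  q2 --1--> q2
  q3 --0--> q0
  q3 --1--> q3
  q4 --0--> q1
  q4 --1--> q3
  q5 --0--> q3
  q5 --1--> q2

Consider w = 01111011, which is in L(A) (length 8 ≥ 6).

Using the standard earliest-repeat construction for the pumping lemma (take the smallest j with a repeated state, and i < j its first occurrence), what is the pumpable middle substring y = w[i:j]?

1

Run of A on w = 0 1 1 1 1 0 1 1:
  step 0: q0  (start)
  step 1: q5  (read 0: q0→q5)
  step 2: q2  (read 1: q5→q2)
  step 3: q2  (read 1: q2→q2)   ← first repeat (q2 seen earlier)
  step 4: q2  (read 1: q2→q2)
  step 5: q2  (read 1: q2→q2)
  step 6: q1  (read 0: q2→q1)
  step 7: q0  (read 1: q1→q0)
  step 8: q0  (read 1: q0→q0)

So i = 2, j = 3, giving x = w[0:2] = 01, y = w[2:3] = 1, z = w[3:8] = 11011.
Check: |xy| = 3 ≤ 6 and |y| = 1 ≥ 1. Reading y takes A from q2 back to q2, so every xyⁱz is accepted.
Pumping length from the standard proof: p = 6 (the number of states). The repeated state found above gives |xy| = j ≤ 6 and |y| = j − i ≥ 1.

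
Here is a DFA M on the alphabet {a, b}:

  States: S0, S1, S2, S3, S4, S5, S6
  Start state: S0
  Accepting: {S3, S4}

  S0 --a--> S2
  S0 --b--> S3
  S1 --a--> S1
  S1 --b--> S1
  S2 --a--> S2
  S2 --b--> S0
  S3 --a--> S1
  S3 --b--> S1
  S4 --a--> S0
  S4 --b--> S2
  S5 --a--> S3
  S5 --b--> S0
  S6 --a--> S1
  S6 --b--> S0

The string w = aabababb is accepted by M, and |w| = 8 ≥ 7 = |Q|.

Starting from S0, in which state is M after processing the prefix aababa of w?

Run of M on the first 6 characters of w = a a b a b a:
  step 0: S0  (start)
  step 1: S2  (read a: S0→S2)
  step 2: S2  (read a: S2→S2)
  step 3: S0  (read b: S2→S0)
  step 4: S2  (read a: S0→S2)
  step 5: S0  (read b: S2→S0)
  step 6: S2  (read a: S0→S2)

After reading 6 characters, M is in state S2.
(This kind of state-tracing is the core of the pumping-lemma construction: with 7 states, pigeonhole forces a repeat within the first 7 steps.)

S2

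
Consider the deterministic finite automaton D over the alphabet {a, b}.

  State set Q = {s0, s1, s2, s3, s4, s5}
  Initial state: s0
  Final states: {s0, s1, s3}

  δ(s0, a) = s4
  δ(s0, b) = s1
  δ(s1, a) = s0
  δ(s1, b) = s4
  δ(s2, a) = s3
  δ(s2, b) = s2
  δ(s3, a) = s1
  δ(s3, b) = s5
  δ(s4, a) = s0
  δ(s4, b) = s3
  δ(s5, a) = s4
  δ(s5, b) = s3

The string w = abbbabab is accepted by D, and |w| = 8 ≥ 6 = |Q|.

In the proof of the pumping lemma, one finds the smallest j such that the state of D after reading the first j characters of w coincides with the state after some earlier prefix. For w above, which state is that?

s3

State sequence: s0 -a-> s4 -b-> s3 -b-> s5 -b-> s3 -a-> s1 -b-> s4 -a-> s0 -b-> s1
First repeat at step 4: s3 was already visited.

The earliest repeat is at step j = 4: D is in s3, which it already visited at step i = 2.
With |Q| = 6, pigeonhole forces a state repeat no later than step 6; the substring read between the first and second visits to that state can be pumped.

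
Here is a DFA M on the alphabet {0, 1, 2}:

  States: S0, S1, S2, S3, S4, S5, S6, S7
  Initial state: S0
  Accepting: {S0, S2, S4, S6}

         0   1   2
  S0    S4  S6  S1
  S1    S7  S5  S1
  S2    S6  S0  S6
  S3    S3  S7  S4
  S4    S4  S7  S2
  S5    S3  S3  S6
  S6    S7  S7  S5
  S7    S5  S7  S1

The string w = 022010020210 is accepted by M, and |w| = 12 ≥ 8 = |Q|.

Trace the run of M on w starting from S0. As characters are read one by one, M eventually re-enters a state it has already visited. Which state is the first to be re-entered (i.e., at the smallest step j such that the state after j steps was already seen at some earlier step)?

State sequence: S0 -0-> S4 -2-> S2 -2-> S6 -0-> S7 -1-> S7 -0-> S5 -0-> S3 -2-> S4 -0-> S4 -2-> S2 -1-> S0 -0-> S4
First repeat at step 5: S7 was already visited.

The earliest repeat is at step j = 5: M is in S7, which it already visited at step i = 4.
Since M has 8 states, any run of length ≥ 8 visits 8+1 states, so by pigeonhole some state repeats within the first 8 steps — that repeat gives the pumpable loop.

S7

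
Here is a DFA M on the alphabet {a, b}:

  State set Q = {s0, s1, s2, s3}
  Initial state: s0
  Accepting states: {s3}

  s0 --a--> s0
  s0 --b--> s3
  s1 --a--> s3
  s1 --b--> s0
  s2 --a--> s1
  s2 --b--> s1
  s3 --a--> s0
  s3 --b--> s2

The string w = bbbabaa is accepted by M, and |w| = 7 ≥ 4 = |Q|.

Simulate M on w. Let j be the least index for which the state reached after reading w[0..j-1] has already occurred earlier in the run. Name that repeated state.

State sequence: s0 -b-> s3 -b-> s2 -b-> s1 -a-> s3 -b-> s2 -a-> s1 -a-> s3
First repeat at step 4: s3 was already visited.

The earliest repeat is at step j = 4: M is in s3, which it already visited at step i = 1.

s3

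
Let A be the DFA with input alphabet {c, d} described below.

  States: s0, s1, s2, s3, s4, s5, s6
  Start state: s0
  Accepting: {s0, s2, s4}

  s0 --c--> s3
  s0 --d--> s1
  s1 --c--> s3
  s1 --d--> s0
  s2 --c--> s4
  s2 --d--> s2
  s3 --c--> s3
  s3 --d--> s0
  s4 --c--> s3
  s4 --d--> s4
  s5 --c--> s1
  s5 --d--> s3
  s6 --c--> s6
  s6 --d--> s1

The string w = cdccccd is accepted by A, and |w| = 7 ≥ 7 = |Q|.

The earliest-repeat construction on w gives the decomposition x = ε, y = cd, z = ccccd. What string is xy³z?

cdcdcdccccd

xy^3z = ε·cd·cd·cd·ccccd = cdcdcdccccd.
Reading y = cd takes A from s0 back to s0, so after x·y·y·y the machine is still in s0, and z then leads to the accepting state s0. Hence cdcdcdccccd ∈ L(A).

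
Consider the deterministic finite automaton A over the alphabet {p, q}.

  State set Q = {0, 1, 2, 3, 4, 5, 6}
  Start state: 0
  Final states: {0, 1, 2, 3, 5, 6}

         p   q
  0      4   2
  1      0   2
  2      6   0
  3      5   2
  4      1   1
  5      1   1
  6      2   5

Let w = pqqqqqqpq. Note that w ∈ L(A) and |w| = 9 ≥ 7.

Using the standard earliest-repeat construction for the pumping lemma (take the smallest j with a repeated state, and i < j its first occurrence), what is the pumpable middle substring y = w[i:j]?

pqqq

State sequence: 0 -p-> 4 -q-> 1 -q-> 2 -q-> 0 -q-> 2 -q-> 0 -q-> 2 -p-> 6 -q-> 5
First repeat at step 4: 0 was already visited.

So i = 0, j = 4, giving x = w[0:0] = ε, y = w[0:4] = pqqq, z = w[4:9] = qqqpq.
Check: |xy| = 4 ≤ 7 and |y| = 4 ≥ 1. Reading y takes A from 0 back to 0, so every xyⁱz is accepted.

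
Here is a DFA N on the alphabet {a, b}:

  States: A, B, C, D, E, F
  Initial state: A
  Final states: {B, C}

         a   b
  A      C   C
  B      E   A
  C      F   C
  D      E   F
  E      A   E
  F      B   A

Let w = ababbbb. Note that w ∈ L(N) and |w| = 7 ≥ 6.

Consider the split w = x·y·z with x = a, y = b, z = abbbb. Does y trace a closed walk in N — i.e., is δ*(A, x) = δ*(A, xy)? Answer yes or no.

State sequence: A -a-> C -b-> C

After x (step 1): C. After xy (step 2): C.
They match, so y = b drives N around a cycle from C back to itself; pumping y any number of times keeps N in C before reading z, and xyⁱz ∈ L(N) for every i ≥ 0.

yes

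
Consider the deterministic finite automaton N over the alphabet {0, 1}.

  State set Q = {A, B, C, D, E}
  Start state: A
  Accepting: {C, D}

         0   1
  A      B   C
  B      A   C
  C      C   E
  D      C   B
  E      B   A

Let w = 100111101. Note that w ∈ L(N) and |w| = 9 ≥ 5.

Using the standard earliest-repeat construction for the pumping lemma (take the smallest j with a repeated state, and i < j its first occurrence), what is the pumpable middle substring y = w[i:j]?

Run of N on w = 1 0 0 1 1 1 1 0 1:
  step 0: A  (start)
  step 1: C  (read 1: A→C)
  step 2: C  (read 0: C→C)   ← first repeat (C seen earlier)
  step 3: C  (read 0: C→C)
  step 4: E  (read 1: C→E)
  step 5: A  (read 1: E→A)
  step 6: C  (read 1: A→C)
  step 7: E  (read 1: C→E)
  step 8: B  (read 0: E→B)
  step 9: C  (read 1: B→C)

So i = 1, j = 2, giving x = w[0:1] = 1, y = w[1:2] = 0, z = w[2:9] = 0111101.
Check: |xy| = 2 ≤ 5 and |y| = 1 ≥ 1. Reading y takes N from C back to C, so every xyⁱz is accepted.
Pumping length from the standard proof: p = 5 (the number of states). The repeated state found above gives |xy| = j ≤ 5 and |y| = j − i ≥ 1.

0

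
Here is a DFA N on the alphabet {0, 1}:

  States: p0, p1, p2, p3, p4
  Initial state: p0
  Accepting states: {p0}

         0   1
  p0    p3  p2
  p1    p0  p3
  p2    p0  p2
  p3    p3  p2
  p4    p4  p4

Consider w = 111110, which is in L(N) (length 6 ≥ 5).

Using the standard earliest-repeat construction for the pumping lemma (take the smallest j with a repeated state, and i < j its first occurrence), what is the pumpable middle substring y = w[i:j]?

Run of N on w = 1 1 1 1 1 0:
  step 0: p0  (start)
  step 1: p2  (read 1: p0→p2)
  step 2: p2  (read 1: p2→p2)   ← first repeat (p2 seen earlier)
  step 3: p2  (read 1: p2→p2)
  step 4: p2  (read 1: p2→p2)
  step 5: p2  (read 1: p2→p2)
  step 6: p0  (read 0: p2→p0)

So i = 1, j = 2, giving x = w[0:1] = 1, y = w[1:2] = 1, z = w[2:6] = 1110.
Check: |xy| = 2 ≤ 5 and |y| = 1 ≥ 1. Reading y takes N from p2 back to p2, so every xyⁱz is accepted.

1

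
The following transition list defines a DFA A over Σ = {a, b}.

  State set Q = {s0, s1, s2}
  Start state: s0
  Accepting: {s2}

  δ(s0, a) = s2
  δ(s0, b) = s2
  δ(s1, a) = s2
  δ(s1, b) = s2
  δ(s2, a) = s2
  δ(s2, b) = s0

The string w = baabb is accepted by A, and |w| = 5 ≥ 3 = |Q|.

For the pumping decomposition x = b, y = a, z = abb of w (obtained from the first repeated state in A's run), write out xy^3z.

xy^3z = b·a·a·a·abb = baaaabb.
Reading y = a takes A from s2 back to s2, so after x·y·y·y the machine is still in s2, and z then leads to the accepting state s2. Hence baaaabb ∈ L(A).

baaaabb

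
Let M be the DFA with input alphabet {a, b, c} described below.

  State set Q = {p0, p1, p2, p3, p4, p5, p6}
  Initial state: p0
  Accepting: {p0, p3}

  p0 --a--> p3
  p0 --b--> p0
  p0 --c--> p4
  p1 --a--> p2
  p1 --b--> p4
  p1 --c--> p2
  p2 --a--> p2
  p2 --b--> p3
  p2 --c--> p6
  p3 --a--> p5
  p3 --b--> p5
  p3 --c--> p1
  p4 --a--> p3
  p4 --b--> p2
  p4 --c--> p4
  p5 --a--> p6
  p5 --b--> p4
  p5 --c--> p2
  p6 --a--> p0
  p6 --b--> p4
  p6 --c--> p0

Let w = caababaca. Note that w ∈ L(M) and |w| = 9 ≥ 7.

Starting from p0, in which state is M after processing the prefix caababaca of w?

Run of M on the first 9 characters of w = c a a b a b a c a:
  step 0: p0  (start)
  step 1: p4  (read c: p0→p4)
  step 2: p3  (read a: p4→p3)
  step 3: p5  (read a: p3→p5)
  step 4: p4  (read b: p5→p4)
  step 5: p3  (read a: p4→p3)
  step 6: p5  (read b: p3→p5)
  step 7: p6  (read a: p5→p6)
  step 8: p0  (read c: p6→p0)
  step 9: p3  (read a: p0→p3)

After reading 9 characters, M is in state p3.

p3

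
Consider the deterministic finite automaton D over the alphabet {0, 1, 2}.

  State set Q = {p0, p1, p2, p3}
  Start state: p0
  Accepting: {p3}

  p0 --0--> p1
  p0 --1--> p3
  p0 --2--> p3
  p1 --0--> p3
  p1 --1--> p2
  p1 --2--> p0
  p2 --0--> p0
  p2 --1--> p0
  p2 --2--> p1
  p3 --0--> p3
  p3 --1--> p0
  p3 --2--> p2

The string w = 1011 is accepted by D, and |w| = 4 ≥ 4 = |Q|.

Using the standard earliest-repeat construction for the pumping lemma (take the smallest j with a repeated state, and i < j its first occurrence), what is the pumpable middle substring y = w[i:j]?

0

Run of D on w = 1 0 1 1:
  step 0: p0  (start)
  step 1: p3  (read 1: p0→p3)
  step 2: p3  (read 0: p3→p3)   ← first repeat (p3 seen earlier)
  step 3: p0  (read 1: p3→p0)
  step 4: p3  (read 1: p0→p3)

So i = 1, j = 2, giving x = w[0:1] = 1, y = w[1:2] = 0, z = w[2:4] = 11.
Check: |xy| = 2 ≤ 4 and |y| = 1 ≥ 1. Reading y takes D from p3 back to p3, so every xyⁱz is accepted.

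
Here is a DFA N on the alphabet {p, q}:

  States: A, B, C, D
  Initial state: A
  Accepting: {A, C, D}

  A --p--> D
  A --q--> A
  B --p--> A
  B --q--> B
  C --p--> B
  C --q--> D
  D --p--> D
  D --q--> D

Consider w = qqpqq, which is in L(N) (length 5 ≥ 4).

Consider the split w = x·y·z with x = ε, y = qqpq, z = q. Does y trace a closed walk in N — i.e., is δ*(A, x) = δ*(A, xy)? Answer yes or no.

no

State sequence: A -q-> A -q-> A -p-> D -q-> D

After x (step 0): A. After xy (step 4): D.
They differ (A ≠ D), so y is not a cycle from the state after x; this split is not the one the pumping-lemma construction produces, and pumping y need not keep the string in L(N).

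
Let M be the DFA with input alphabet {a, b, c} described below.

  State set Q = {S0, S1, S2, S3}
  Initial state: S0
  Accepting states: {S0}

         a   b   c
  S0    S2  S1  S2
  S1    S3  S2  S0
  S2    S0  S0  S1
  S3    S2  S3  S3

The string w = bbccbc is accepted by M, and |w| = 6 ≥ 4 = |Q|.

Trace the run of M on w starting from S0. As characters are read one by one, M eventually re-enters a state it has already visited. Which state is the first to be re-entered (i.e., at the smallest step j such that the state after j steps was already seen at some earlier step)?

Run of M on w = b b c c b c:
  step 0: S0  (start)
  step 1: S1  (read b: S0→S1)
  step 2: S2  (read b: S1→S2)
  step 3: S1  (read c: S2→S1)   ← first repeat (S1 seen earlier)
  step 4: S0  (read c: S1→S0)
  step 5: S1  (read b: S0→S1)
  step 6: S0  (read c: S1→S0)

The earliest repeat is at step j = 3: M is in S1, which it already visited at step i = 1.
The DFA has 4 states, so the proof of the pumping lemma guarantees a repeated state among the first 4+1 visited; the segment between the two visits is the pumpable y.

S1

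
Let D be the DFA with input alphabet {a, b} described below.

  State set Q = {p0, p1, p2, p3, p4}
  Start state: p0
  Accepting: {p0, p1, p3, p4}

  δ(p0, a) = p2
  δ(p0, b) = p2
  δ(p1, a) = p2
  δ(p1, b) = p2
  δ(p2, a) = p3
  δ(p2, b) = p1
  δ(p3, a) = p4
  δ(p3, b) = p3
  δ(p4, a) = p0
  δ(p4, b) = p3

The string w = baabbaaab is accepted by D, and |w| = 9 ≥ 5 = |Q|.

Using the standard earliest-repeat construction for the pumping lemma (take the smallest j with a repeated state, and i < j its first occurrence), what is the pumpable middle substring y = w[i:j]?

State sequence: p0 -b-> p2 -a-> p3 -a-> p4 -b-> p3 -b-> p3 -a-> p4 -a-> p0 -a-> p2 -b-> p1
First repeat at step 4: p3 was already visited.

So i = 2, j = 4, giving x = w[0:2] = ba, y = w[2:4] = ab, z = w[4:9] = baaab.
Check: |xy| = 4 ≤ 5 and |y| = 2 ≥ 1. Reading y takes D from p3 back to p3, so every xyⁱz is accepted.

ab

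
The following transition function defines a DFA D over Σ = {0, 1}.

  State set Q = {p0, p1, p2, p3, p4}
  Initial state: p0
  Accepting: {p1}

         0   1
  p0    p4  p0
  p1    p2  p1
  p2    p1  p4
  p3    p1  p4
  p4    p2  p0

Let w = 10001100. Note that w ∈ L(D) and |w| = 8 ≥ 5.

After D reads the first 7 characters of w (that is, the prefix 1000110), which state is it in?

p2

Run of D on the first 7 characters of w = 1 0 0 0 1 1 0:
  step 0: p0  (start)
  step 1: p0  (read 1: p0→p0)
  step 2: p4  (read 0: p0→p4)
  step 3: p2  (read 0: p4→p2)
  step 4: p1  (read 0: p2→p1)
  step 5: p1  (read 1: p1→p1)
  step 6: p1  (read 1: p1→p1)
  step 7: p2  (read 0: p1→p2)

After reading 7 characters, D is in state p2.
(This kind of state-tracing is the core of the pumping-lemma construction: with 5 states, pigeonhole forces a repeat within the first 5 steps.)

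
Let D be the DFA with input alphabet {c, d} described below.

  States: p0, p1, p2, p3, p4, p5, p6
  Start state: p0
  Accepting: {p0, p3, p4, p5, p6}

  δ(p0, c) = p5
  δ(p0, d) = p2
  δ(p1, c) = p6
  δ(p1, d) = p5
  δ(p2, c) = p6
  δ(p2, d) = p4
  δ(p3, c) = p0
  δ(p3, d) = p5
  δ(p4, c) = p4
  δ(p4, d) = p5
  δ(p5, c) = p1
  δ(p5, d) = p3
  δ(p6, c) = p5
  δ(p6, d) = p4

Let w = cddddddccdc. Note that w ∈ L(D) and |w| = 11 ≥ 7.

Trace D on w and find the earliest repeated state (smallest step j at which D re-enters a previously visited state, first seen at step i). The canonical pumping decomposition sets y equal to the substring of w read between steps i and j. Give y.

dd

State sequence: p0 -c-> p5 -d-> p3 -d-> p5 -d-> p3 -d-> p5 -d-> p3 -d-> p5 -c-> p1 -c-> p6 -d-> p4 -c-> p4
First repeat at step 3: p5 was already visited.

So i = 1, j = 3, giving x = w[0:1] = c, y = w[1:3] = dd, z = w[3:11] = ddddccdc.
Check: |xy| = 3 ≤ 7 and |y| = 2 ≥ 1. Reading y takes D from p5 back to p5, so every xyⁱz is accepted.
With |Q| = 7, pigeonhole forces a state repeat no later than step 7; the substring read between the first and second visits to that state can be pumped.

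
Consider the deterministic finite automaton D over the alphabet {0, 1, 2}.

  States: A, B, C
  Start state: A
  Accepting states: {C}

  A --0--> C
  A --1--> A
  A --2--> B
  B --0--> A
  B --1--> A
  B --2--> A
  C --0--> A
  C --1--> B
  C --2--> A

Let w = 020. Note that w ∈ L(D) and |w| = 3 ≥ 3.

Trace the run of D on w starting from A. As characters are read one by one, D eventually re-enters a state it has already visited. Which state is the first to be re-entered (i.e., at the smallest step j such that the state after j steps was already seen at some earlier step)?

State sequence: A -0-> C -2-> A -0-> C
First repeat at step 2: A was already visited.

The earliest repeat is at step j = 2: D is in A, which it already visited at step i = 0.
Pumping length from the standard proof: p = 3 (the number of states). The repeated state found above gives |xy| = j ≤ 3 and |y| = j − i ≥ 1.

A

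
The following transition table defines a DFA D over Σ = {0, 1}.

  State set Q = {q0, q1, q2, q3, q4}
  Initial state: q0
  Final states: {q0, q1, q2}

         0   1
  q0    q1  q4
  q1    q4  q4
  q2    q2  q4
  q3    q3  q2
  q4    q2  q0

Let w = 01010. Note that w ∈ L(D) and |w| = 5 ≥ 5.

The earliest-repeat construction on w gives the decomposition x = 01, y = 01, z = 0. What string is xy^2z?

xy^2z = 01·01·01·0 = 0101010.
Reading y = 01 takes D from q4 back to q4, so after x·y·y the machine is still in q4, and z then leads to the accepting state q2. Hence 0101010 ∈ L(D).

0101010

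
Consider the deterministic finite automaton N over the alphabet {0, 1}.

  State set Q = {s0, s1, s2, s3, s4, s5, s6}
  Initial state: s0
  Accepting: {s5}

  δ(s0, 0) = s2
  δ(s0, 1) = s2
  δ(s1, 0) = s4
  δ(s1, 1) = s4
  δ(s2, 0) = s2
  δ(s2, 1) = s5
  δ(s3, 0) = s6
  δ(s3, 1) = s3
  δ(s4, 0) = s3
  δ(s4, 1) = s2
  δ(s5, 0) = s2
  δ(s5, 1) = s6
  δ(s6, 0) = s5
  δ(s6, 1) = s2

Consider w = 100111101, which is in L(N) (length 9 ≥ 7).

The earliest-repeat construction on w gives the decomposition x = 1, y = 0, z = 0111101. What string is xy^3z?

10000111101

xy^3z = 1·0·0·0·0111101 = 10000111101.
Reading y = 0 takes N from s2 back to s2, so after x·y·y·y the machine is still in s2, and z then leads to the accepting state s5. Hence 10000111101 ∈ L(N).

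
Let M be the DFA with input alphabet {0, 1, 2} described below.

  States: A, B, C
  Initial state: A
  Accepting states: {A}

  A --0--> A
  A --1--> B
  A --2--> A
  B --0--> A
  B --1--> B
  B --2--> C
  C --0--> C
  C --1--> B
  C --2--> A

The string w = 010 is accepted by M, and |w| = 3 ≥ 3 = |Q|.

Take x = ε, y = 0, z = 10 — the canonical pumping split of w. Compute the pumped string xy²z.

0010

xy^2z = ε·0·0·10 = 0010.
Reading y = 0 takes M from A back to A, so after x·y·y the machine is still in A, and z then leads to the accepting state A. Hence 0010 ∈ L(M).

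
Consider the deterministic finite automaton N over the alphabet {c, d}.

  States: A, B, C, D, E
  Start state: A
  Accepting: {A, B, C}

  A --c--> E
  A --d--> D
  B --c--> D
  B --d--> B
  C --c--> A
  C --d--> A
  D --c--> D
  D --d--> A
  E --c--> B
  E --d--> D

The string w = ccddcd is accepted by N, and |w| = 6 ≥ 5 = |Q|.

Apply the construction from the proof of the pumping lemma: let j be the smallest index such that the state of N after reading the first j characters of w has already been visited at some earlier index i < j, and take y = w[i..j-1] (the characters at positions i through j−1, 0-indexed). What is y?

d

State sequence: A -c-> E -c-> B -d-> B -d-> B -c-> D -d-> A
First repeat at step 3: B was already visited.

So i = 2, j = 3, giving x = w[0:2] = cc, y = w[2:3] = d, z = w[3:6] = dcd.
Check: |xy| = 3 ≤ 5 and |y| = 1 ≥ 1. Reading y takes N from B back to B, so every xyⁱz is accepted.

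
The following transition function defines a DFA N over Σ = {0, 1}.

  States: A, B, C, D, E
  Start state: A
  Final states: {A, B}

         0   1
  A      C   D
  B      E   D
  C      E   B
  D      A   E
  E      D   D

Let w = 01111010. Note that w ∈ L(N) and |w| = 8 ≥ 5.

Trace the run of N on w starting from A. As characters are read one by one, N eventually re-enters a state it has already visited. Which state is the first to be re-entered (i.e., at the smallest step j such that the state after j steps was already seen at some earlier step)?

Run of N on w = 0 1 1 1 1 0 1 0:
  step 0: A  (start)
  step 1: C  (read 0: A→C)
  step 2: B  (read 1: C→B)
  step 3: D  (read 1: B→D)
  step 4: E  (read 1: D→E)
  step 5: D  (read 1: E→D)   ← first repeat (D seen earlier)
  step 6: A  (read 0: D→A)
  step 7: D  (read 1: A→D)
  step 8: A  (read 0: D→A)

The earliest repeat is at step j = 5: N is in D, which it already visited at step i = 3.
Pumping length from the standard proof: p = 5 (the number of states). The repeated state found above gives |xy| = j ≤ 5 and |y| = j − i ≥ 1.

D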